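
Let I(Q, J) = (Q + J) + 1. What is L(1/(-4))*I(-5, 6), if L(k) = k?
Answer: -½ ≈ -0.50000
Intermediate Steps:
I(Q, J) = 1 + J + Q (I(Q, J) = (J + Q) + 1 = 1 + J + Q)
L(1/(-4))*I(-5, 6) = (1/(-4))*(1 + 6 - 5) = (1*(-¼))*2 = -¼*2 = -½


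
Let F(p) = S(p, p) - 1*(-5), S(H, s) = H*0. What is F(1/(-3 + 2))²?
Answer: 25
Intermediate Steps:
S(H, s) = 0
F(p) = 5 (F(p) = 0 - 1*(-5) = 0 + 5 = 5)
F(1/(-3 + 2))² = 5² = 25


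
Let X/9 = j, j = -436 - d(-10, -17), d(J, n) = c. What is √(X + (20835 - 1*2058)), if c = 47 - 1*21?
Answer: √14619 ≈ 120.91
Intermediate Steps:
c = 26 (c = 47 - 21 = 26)
d(J, n) = 26
j = -462 (j = -436 - 1*26 = -436 - 26 = -462)
X = -4158 (X = 9*(-462) = -4158)
√(X + (20835 - 1*2058)) = √(-4158 + (20835 - 1*2058)) = √(-4158 + (20835 - 2058)) = √(-4158 + 18777) = √14619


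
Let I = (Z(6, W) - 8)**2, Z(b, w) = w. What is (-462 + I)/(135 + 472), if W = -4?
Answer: -318/607 ≈ -0.52389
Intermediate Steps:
I = 144 (I = (-4 - 8)**2 = (-12)**2 = 144)
(-462 + I)/(135 + 472) = (-462 + 144)/(135 + 472) = -318/607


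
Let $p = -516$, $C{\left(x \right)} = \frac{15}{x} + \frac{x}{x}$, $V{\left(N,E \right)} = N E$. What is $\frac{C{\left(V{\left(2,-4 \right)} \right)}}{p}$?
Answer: $\frac{7}{4128} \approx 0.0016957$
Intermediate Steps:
$V{\left(N,E \right)} = E N$
$C{\left(x \right)} = 1 + \frac{15}{x}$ ($C{\left(x \right)} = \frac{15}{x} + 1 = 1 + \frac{15}{x}$)
$\frac{C{\left(V{\left(2,-4 \right)} \right)}}{p} = \frac{\frac{1}{\left(-4\right) 2} \left(15 - 8\right)}{-516} = \frac{15 - 8}{-8} \left(- \frac{1}{516}\right) = \left(- \frac{1}{8}\right) 7 \left(- \frac{1}{516}\right) = \left(- \frac{7}{8}\right) \left(- \frac{1}{516}\right) = \frac{7}{4128}$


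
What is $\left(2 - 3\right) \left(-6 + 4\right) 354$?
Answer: $708$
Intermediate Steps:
$\left(2 - 3\right) \left(-6 + 4\right) 354 = \left(-1\right) \left(-2\right) 354 = 2 \cdot 354 = 708$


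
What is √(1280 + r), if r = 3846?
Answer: √5126 ≈ 71.596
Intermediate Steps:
√(1280 + r) = √(1280 + 3846) = √5126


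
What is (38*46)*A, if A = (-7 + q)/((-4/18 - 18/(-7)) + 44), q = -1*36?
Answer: -1183833/730 ≈ -1621.7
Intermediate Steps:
q = -36
A = -2709/2920 (A = (-7 - 36)/((-4/18 - 18/(-7)) + 44) = -43/((-4*1/18 - 18*(-⅐)) + 44) = -43/((-2/9 + 18/7) + 44) = -43/(148/63 + 44) = -43/2920/63 = -43*63/2920 = -2709/2920 ≈ -0.92774)
(38*46)*A = (38*46)*(-2709/2920) = 1748*(-2709/2920) = -1183833/730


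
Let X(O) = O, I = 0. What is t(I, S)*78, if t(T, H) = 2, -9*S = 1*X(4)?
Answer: 156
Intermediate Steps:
S = -4/9 ≈ -0.44444
t(I, S)*78 = 2*78 = 156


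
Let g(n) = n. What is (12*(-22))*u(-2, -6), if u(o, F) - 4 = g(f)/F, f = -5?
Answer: -1276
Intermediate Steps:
u(o, F) = 4 - 5/F
(12*(-22))*u(-2, -6) = (12*(-22))*(4 - 5/(-6)) = -264*(4 - 5*(-1/6)) = -264*(4 + 5/6) = -264*29/6 = -1276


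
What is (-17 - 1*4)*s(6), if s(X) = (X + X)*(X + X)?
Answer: -3024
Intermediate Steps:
s(X) = 4*X² (s(X) = (2*X)*(2*X) = 4*X²)
(-17 - 1*4)*s(6) = (-17 - 1*4)*(4*6²) = (-17 - 4)*(4*36) = -21*144 = -3024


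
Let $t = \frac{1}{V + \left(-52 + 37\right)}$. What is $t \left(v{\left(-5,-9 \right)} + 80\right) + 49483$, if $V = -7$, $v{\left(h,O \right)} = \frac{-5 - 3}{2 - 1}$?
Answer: $\frac{544277}{11} \approx 49480.0$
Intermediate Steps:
$v{\left(h,O \right)} = -8$ ($v{\left(h,O \right)} = - \frac{8}{1} = \left(-8\right) 1 = -8$)
$t = - \frac{1}{22}$ ($t = \frac{1}{-7 + \left(-52 + 37\right)} = \frac{1}{-7 - 15} = \frac{1}{-22} = - \frac{1}{22} \approx -0.045455$)
$t \left(v{\left(-5,-9 \right)} + 80\right) + 49483 = - \frac{-8 + 80}{22} + 49483 = \left(- \frac{1}{22}\right) 72 + 49483 = - \frac{36}{11} + 49483 = \frac{544277}{11}$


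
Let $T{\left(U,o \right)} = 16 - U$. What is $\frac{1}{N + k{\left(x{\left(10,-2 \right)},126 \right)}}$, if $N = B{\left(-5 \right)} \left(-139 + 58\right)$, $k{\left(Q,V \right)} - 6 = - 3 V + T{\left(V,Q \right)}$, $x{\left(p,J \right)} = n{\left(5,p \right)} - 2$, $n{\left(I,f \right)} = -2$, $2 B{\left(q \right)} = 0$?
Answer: $- \frac{1}{482} \approx -0.0020747$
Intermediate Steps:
$B{\left(q \right)} = 0$ ($B{\left(q \right)} = \frac{1}{2} \cdot 0 = 0$)
$x{\left(p,J \right)} = -4$ ($x{\left(p,J \right)} = -2 - 2 = -4$)
$k{\left(Q,V \right)} = 22 - 4 V$ ($k{\left(Q,V \right)} = 6 - \left(-16 + 4 V\right) = 22 - 4 V$)
$N = 0$ ($N = 0 \left(-139 + 58\right) = 0 \left(-81\right) = 0$)
$\frac{1}{N + k{\left(x{\left(10,-2 \right)},126 \right)}} = \frac{1}{0 + \left(22 - 504\right)} = \frac{1}{0 - 482} = \frac{1}{-482} = - \frac{1}{482}$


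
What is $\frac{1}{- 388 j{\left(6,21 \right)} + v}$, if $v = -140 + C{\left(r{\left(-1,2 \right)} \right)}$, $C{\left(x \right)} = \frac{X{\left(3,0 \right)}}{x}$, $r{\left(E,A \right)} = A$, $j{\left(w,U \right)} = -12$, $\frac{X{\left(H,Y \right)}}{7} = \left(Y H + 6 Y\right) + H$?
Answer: $\frac{2}{9053} \approx 0.00022092$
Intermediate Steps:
$X{\left(H,Y \right)} = 7 H + 42 Y + 7 H Y$ ($X{\left(H,Y \right)} = 7 \left(\left(Y H + 6 Y\right) + H\right) = 7 \left(\left(H Y + 6 Y\right) + H\right) = 7 \left(\left(6 Y + H Y\right) + H\right) = 7 \left(H + 6 Y + H Y\right) = 7 H + 42 Y + 7 H Y$)
$C{\left(x \right)} = \frac{21}{x}$ ($C{\left(x \right)} = \frac{7 \cdot 3 + 42 \cdot 0 + 7 \cdot 3 \cdot 0}{x} = \frac{21 + 0 + 0}{x} = \frac{21}{x}$)
$v = - \frac{259}{2}$ ($v = -140 + \frac{21}{2} = - \frac{259}{2} \approx -129.5$)
$\frac{1}{- 388 j{\left(6,21 \right)} + v} = \frac{1}{\left(-388\right) \left(-12\right) - \frac{259}{2}} = \frac{1}{4656 - \frac{259}{2}} = \frac{1}{\frac{9053}{2}} = \frac{2}{9053}$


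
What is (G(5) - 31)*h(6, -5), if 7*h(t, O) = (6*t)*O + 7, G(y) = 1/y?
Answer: 3806/5 ≈ 761.20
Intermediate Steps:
h(t, O) = 1 + 6*O*t/7 (h(t, O) = ((6*t)*O + 7)/7 = (6*O*t + 7)/7 = (7 + 6*O*t)/7 = 1 + 6*O*t/7)
(G(5) - 31)*h(6, -5) = (1/5 - 31)*(1 + (6/7)*(-5)*6) = (⅕ - 31)*(1 - 180/7) = -154/5*(-173/7) = 3806/5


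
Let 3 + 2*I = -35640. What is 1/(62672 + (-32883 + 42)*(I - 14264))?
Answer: 2/2107565155 ≈ 9.4896e-10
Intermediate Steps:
I = -35643/2 (I = -3/2 + (½)*(-35640) = -3/2 - 17820 = -35643/2 ≈ -17822.)
1/(62672 + (-32883 + 42)*(I - 14264)) = 1/(62672 + (-32883 + 42)*(-35643/2 - 14264)) = 1/(62672 - 32841*(-64171/2)) = 1/(62672 + 2107439811/2) = 1/(2107565155/2) = 2/2107565155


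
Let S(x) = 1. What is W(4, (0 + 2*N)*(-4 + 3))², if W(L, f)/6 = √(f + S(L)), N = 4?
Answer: -252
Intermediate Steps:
W(L, f) = 6*√(1 + f) (W(L, f) = 6*√(f + 1) = 6*√(1 + f))
W(4, (0 + 2*N)*(-4 + 3))² = (6*√(1 + (0 + 2*4)*(-4 + 3)))² = (6*√(1 + (0 + 8)*(-1)))² = (6*√(1 + 8*(-1)))² = (6*√(1 - 8))² = (6*√(-7))² = (6*(I*√7))² = (6*I*√7)² = -252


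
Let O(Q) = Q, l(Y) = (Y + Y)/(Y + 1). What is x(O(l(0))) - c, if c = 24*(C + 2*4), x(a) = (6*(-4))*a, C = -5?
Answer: -72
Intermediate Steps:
l(Y) = 2*Y/(1 + Y) (l(Y) = (2*Y)/(1 + Y) = 2*Y/(1 + Y))
x(a) = -24*a
c = 72 (c = 24*(-5 + 2*4) = 24*(-5 + 8) = 24*3 = 72)
x(O(l(0))) - c = -48*0/(1 + 0) - 1*72 = -48*0/1 - 72 = -48*0 - 72 = -24*0 - 72 = 0 - 72 = -72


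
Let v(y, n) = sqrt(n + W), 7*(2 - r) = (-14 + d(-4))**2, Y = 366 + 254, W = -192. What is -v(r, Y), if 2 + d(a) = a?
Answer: -2*sqrt(107) ≈ -20.688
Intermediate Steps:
d(a) = -2 + a
Y = 620
r = -386/7 (r = 2 - (-14 + (-2 - 4))**2/7 = 2 - (-14 - 6)**2/7 = 2 - 1/7*(-20)**2 = 2 - 1/7*400 = 2 - 400/7 = -386/7 ≈ -55.143)
v(y, n) = sqrt(-192 + n) (v(y, n) = sqrt(n - 192) = sqrt(-192 + n))
-v(r, Y) = -sqrt(-192 + 620) = -sqrt(428) = -2*sqrt(107)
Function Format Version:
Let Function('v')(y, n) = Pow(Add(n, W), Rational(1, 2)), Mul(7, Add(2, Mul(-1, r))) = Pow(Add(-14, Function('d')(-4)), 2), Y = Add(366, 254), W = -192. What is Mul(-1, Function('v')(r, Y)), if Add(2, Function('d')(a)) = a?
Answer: Mul(-2, Pow(107, Rational(1, 2))) ≈ -20.688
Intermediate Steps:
Function('d')(a) = Add(-2, a)
Y = 620
r = Rational(-386, 7) (r = Add(2, Mul(Rational(-1, 7), Pow(Add(-14, Add(-2, -4)), 2))) = Add(2, Mul(Rational(-1, 7), Pow(Add(-14, -6), 2))) = Add(2, Mul(Rational(-1, 7), Pow(-20, 2))) = Add(2, Mul(Rational(-1, 7), 400)) = Add(2, Rational(-400, 7)) = Rational(-386, 7) ≈ -55.143)
Function('v')(y, n) = Pow(Add(-192, n), Rational(1, 2)) (Function('v')(y, n) = Pow(Add(n, -192), Rational(1, 2)) = Pow(Add(-192, n), Rational(1, 2)))
Mul(-1, Function('v')(r, Y)) = Mul(-1, Pow(Add(-192, 620), Rational(1, 2))) = Mul(-1, Pow(428, Rational(1, 2))) = Mul(-1, Mul(2, Pow(107, Rational(1, 2)))) = Mul(-2, Pow(107, Rational(1, 2)))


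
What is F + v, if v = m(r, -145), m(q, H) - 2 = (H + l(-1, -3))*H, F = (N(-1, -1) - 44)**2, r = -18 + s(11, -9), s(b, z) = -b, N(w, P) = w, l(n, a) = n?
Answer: 23197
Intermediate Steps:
r = -29 (r = -18 - 1*11 = -18 - 11 = -29)
F = 2025 (F = (-1 - 44)**2 = (-45)**2 = 2025)
m(q, H) = 2 + H*(-1 + H) (m(q, H) = 2 + (H - 1)*H = 2 + (-1 + H)*H = 2 + H*(-1 + H))
v = 21172 (v = 2 + (-145)**2 - 1*(-145) = 2 + 21025 + 145 = 21172)
F + v = 2025 + 21172 = 23197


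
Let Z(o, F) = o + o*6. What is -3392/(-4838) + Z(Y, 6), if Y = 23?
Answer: 391155/2419 ≈ 161.70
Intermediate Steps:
Z(o, F) = 7*o (Z(o, F) = o + 6*o = 7*o)
-3392/(-4838) + Z(Y, 6) = -3392/(-4838) + 7*23 = -3392*(-1/4838) + 161 = 1696/2419 + 161 = 391155/2419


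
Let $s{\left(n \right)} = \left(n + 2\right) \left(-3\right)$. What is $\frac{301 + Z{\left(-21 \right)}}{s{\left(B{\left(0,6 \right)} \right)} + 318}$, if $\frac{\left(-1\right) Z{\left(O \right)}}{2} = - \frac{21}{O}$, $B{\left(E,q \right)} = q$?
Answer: $\frac{299}{294} \approx 1.017$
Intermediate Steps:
$s{\left(n \right)} = -6 - 3 n$ ($s{\left(n \right)} = \left(2 + n\right) \left(-3\right) = -6 - 3 n$)
$Z{\left(O \right)} = \frac{42}{O}$ ($Z{\left(O \right)} = - 2 \left(- \frac{21}{O}\right) = \frac{42}{O}$)
$\frac{301 + Z{\left(-21 \right)}}{s{\left(B{\left(0,6 \right)} \right)} + 318} = \frac{301 + \frac{42}{-21}}{\left(-6 - 18\right) + 318} = \frac{301 + 42 \left(- \frac{1}{21}\right)}{\left(-6 - 18\right) + 318} = \frac{301 - 2}{-24 + 318} = \frac{299}{294}$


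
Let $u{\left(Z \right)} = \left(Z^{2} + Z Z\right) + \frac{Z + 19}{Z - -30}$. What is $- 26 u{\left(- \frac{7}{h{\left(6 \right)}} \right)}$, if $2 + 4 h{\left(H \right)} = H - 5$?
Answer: $- \frac{1182883}{29} \approx -40789.0$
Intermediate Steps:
$h{\left(H \right)} = - \frac{7}{4} + \frac{H}{4}$ ($h{\left(H \right)} = - \frac{1}{2} + \frac{H - 5}{4} = - \frac{1}{2} + \frac{-5 + H}{4} = - \frac{1}{2} + \left(- \frac{5}{4} + \frac{H}{4}\right) = - \frac{7}{4} + \frac{H}{4}$)
$u{\left(Z \right)} = 2 Z^{2} + \frac{19 + Z}{30 + Z}$ ($u{\left(Z \right)} = \left(Z^{2} + Z^{2}\right) + \frac{19 + Z}{Z + 30} = 2 Z^{2} + \frac{19 + Z}{30 + Z}$)
$- 26 u{\left(- \frac{7}{h{\left(6 \right)}} \right)} = - 26 \frac{19 - \frac{7}{- \frac{7}{4} + \frac{1}{4} \cdot 6} + 2 \left(- \frac{7}{- \frac{7}{4} + \frac{1}{4} \cdot 6}\right)^{3} + 60 \left(- \frac{7}{- \frac{7}{4} + \frac{1}{4} \cdot 6}\right)^{2}}{30 - \frac{7}{- \frac{7}{4} + \frac{1}{4} \cdot 6}} = - 26 \frac{19 - \frac{7}{- \frac{7}{4} + \frac{3}{2}} + 2 \left(- \frac{7}{- \frac{7}{4} + \frac{3}{2}}\right)^{3} + 60 \left(- \frac{7}{- \frac{7}{4} + \frac{3}{2}}\right)^{2}}{30 - \frac{7}{- \frac{7}{4} + \frac{3}{2}}} = - 26 \frac{19 - \frac{7}{- \frac{1}{4}} + 2 \left(- \frac{7}{- \frac{1}{4}}\right)^{3} + 60 \left(- \frac{7}{- \frac{1}{4}}\right)^{2}}{30 - \frac{7}{- \frac{1}{4}}} = - 26 \frac{19 - -28 + 2 \left(\left(-7\right) \left(-4\right)\right)^{3} + 60 \left(\left(-7\right) \left(-4\right)\right)^{2}}{30 - -28} = - 26 \frac{19 + 28 + 2 \cdot 28^{3} + 60 \cdot 28^{2}}{30 + 28} = - 26 \frac{19 + 28 + 2 \cdot 21952 + 60 \cdot 784}{58} = - 26 \frac{19 + 28 + 43904 + 47040}{58} = - 26 \cdot \frac{1}{58} \cdot 90991 = \left(-26\right) \frac{90991}{58} = - \frac{1182883}{29}$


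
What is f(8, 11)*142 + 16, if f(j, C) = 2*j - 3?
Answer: 1862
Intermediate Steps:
f(j, C) = -3 + 2*j
f(8, 11)*142 + 16 = (-3 + 2*8)*142 + 16 = (-3 + 16)*142 + 16 = 13*142 + 16 = 1846 + 16 = 1862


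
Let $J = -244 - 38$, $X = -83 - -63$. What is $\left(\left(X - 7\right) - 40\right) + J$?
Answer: $-349$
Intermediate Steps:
$X = -20$ ($X = -83 + 63 = -20$)
$J = -282$ ($J = -244 - 38 = -282$)
$\left(\left(X - 7\right) - 40\right) + J = \left(\left(-20 - 7\right) - 40\right) - 282 = \left(-27 - 40\right) - 282 = -67 - 282 = -349$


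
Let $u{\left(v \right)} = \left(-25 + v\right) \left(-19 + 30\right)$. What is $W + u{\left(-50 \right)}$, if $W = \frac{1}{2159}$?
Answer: $- \frac{1781174}{2159} \approx -825.0$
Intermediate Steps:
$u{\left(v \right)} = -275 + 11 v$ ($u{\left(v \right)} = \left(-25 + v\right) 11 = -275 + 11 v$)
$W = \frac{1}{2159} \approx 0.00046318$
$W + u{\left(-50 \right)} = \frac{1}{2159} + \left(-275 + 11 \left(-50\right)\right) = \frac{1}{2159} - 825 = - \frac{1781174}{2159}$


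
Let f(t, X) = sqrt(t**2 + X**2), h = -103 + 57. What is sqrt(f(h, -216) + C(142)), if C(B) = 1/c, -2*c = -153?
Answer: sqrt(34 + 5202*sqrt(12193))/51 ≈ 14.861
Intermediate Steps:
c = 153/2 (c = -1/2*(-153) = 153/2 ≈ 76.500)
h = -46
C(B) = 2/153 (C(B) = 1/(153/2) = 2/153)
f(t, X) = sqrt(X**2 + t**2)
sqrt(f(h, -216) + C(142)) = sqrt(sqrt((-216)**2 + (-46)**2) + 2/153) = sqrt(sqrt(46656 + 2116) + 2/153) = sqrt(sqrt(48772) + 2/153) = sqrt(2*sqrt(12193) + 2/153) = sqrt(2/153 + 2*sqrt(12193))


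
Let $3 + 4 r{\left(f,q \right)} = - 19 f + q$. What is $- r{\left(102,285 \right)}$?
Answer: $414$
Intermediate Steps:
$r{\left(f,q \right)} = - \frac{3}{4} - \frac{19 f}{4} + \frac{q}{4}$ ($r{\left(f,q \right)} = - \frac{3}{4} + \frac{- 19 f + q}{4} = - \frac{3}{4} + \frac{q - 19 f}{4} = - \frac{3}{4} - \left(- \frac{q}{4} + \frac{19 f}{4}\right) = - \frac{3}{4} - \frac{19 f}{4} + \frac{q}{4}$)
$- r{\left(102,285 \right)} = - (- \frac{3}{4} - \frac{969}{2} + \frac{1}{4} \cdot 285) = - (- \frac{3}{4} - \frac{969}{2} + \frac{285}{4}) = \left(-1\right) \left(-414\right) = 414$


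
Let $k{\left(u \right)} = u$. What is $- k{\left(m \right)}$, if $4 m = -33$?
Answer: $\frac{33}{4} \approx 8.25$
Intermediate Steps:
$m = - \frac{33}{4}$ ($m = \frac{1}{4} \left(-33\right) = - \frac{33}{4} \approx -8.25$)
$- k{\left(m \right)} = \left(-1\right) \left(- \frac{33}{4}\right) = \frac{33}{4}$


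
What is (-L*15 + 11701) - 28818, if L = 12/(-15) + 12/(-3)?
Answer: -17045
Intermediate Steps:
L = -24/5 (L = 12*(-1/15) + 12*(-1/3) = -4/5 - 4 = -24/5 ≈ -4.8000)
(-L*15 + 11701) - 28818 = (-1*(-24/5)*15 + 11701) - 28818 = ((24/5)*15 + 11701) - 28818 = (72 + 11701) - 28818 = 11773 - 28818 = -17045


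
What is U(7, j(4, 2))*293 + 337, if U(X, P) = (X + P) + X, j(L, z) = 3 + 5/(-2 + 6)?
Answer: 22737/4 ≈ 5684.3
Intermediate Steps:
j(L, z) = 17/4 (j(L, z) = 3 + 5/4 = 17/4)
U(X, P) = P + 2*X (U(X, P) = (P + X) + X = P + 2*X)
U(7, j(4, 2))*293 + 337 = (17/4 + 2*7)*293 + 337 = (17/4 + 14)*293 + 337 = (73/4)*293 + 337 = 21389/4 + 337 = 22737/4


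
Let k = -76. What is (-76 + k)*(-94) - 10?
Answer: 14278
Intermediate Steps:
(-76 + k)*(-94) - 10 = (-76 - 76)*(-94) - 10 = -152*(-94) - 10 = 14288 - 10 = 14278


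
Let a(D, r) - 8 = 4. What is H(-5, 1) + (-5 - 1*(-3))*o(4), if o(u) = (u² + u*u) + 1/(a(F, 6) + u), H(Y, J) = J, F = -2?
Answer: -505/8 ≈ -63.125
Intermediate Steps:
a(D, r) = 12 (a(D, r) = 8 + 4 = 12)
o(u) = 1/(12 + u) + 2*u² (o(u) = (u² + u*u) + 1/(12 + u) = (u² + u²) + 1/(12 + u) = 2*u² + 1/(12 + u) = 1/(12 + u) + 2*u²)
H(-5, 1) + (-5 - 1*(-3))*o(4) = 1 + (-5 - 1*(-3))*((1 + 2*4³ + 24*4²)/(12 + 4)) = 1 + (-5 + 3)*((1 + 2*64 + 24*16)/16) = 1 - (1 + 128 + 384)/8 = 1 - 513/8 = -505/8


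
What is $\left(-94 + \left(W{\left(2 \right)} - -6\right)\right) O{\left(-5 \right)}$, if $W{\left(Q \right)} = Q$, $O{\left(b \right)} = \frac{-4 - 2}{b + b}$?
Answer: $- \frac{258}{5} \approx -51.6$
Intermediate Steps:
$O{\left(b \right)} = - \frac{3}{b}$ ($O{\left(b \right)} = - \frac{6}{2 b} = - 6 \frac{1}{2 b} = - \frac{3}{b}$)
$\left(-94 + \left(W{\left(2 \right)} - -6\right)\right) O{\left(-5 \right)} = \left(-94 + \left(2 - -6\right)\right) \left(- \frac{3}{-5}\right) = \left(-94 + \left(2 + 6\right)\right) \left(\left(-3\right) \left(- \frac{1}{5}\right)\right) = \left(-94 + 8\right) \frac{3}{5} = \left(-86\right) \frac{3}{5} = - \frac{258}{5}$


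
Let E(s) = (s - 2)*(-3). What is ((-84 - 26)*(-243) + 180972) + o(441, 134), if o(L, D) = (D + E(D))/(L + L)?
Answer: 91596451/441 ≈ 2.0770e+5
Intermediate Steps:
E(s) = 6 - 3*s (E(s) = (-2 + s)*(-3) = 6 - 3*s)
o(L, D) = (6 - 2*D)/(2*L) (o(L, D) = (D + (6 - 3*D))/(L + L) = (6 - 2*D)/((2*L)) = (6 - 2*D)*(1/(2*L)) = (6 - 2*D)/(2*L))
((-84 - 26)*(-243) + 180972) + o(441, 134) = ((-84 - 26)*(-243) + 180972) + (3 - 1*134)/441 = (-110*(-243) + 180972) + (3 - 134)/441 = (26730 + 180972) + (1/441)*(-131) = 207702 - 131/441 = 91596451/441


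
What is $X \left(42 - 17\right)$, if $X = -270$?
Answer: $-6750$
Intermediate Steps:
$X \left(42 - 17\right) = - 270 \left(42 - 17\right) = \left(-270\right) 25 = -6750$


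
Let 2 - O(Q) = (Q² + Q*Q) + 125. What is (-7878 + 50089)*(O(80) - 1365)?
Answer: -603110768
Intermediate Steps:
O(Q) = -123 - 2*Q² (O(Q) = 2 - ((Q² + Q*Q) + 125) = 2 - ((Q² + Q²) + 125) = 2 - (2*Q² + 125) = 2 - (125 + 2*Q²) = 2 + (-125 - 2*Q²) = -123 - 2*Q²)
(-7878 + 50089)*(O(80) - 1365) = (-7878 + 50089)*((-123 - 2*80²) - 1365) = 42211*((-123 - 2*6400) - 1365) = 42211*((-123 - 12800) - 1365) = 42211*(-12923 - 1365) = 42211*(-14288) = -603110768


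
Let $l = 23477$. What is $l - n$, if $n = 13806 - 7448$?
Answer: $17119$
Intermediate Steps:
$n = 6358$ ($n = 13806 - 7448 = 6358$)
$l - n = 23477 - 6358 = 17119$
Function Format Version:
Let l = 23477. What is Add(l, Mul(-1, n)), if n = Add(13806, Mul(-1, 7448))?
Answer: 17119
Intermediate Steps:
n = 6358 (n = Add(13806, -7448) = 6358)
Add(l, Mul(-1, n)) = Add(23477, Mul(-1, 6358)) = Add(23477, -6358) = 17119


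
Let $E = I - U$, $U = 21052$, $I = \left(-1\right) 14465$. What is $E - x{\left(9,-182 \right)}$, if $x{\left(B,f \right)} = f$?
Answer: $-35335$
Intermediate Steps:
$I = -14465$
$E = -35517$ ($E = -14465 - 21052 = -35517$)
$E - x{\left(9,-182 \right)} = -35517 - -182 = -35517 + 182 = -35335$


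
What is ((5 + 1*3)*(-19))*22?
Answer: -3344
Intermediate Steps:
((5 + 1*3)*(-19))*22 = ((5 + 3)*(-19))*22 = (8*(-19))*22 = -152*22 = -3344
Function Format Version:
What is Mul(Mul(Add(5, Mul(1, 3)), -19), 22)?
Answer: -3344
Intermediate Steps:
Mul(Mul(Add(5, Mul(1, 3)), -19), 22) = Mul(Mul(Add(5, 3), -19), 22) = Mul(Mul(8, -19), 22) = Mul(-152, 22) = -3344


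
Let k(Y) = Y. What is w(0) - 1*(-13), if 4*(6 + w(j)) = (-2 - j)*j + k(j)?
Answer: 7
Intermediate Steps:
w(j) = -6 + j/4 + j*(-2 - j)/4 (w(j) = -6 + ((-2 - j)*j + j)/4 = -6 + (j*(-2 - j) + j)/4 = -6 + (j + j*(-2 - j))/4 = -6 + (j/4 + j*(-2 - j)/4) = -6 + j/4 + j*(-2 - j)/4)
w(0) - 1*(-13) = (-6 - ¼*0 - ¼*0²) - 1*(-13) = (-6 + 0 - ¼*0) + 13 = (-6 + 0 + 0) + 13 = -6 + 13 = 7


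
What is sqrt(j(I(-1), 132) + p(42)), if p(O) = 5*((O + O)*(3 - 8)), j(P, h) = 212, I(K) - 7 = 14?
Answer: 4*I*sqrt(118) ≈ 43.451*I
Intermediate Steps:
I(K) = 21 (I(K) = 7 + 14 = 21)
p(O) = -50*O (p(O) = 5*((2*O)*(-5)) = 5*(-10*O) = -50*O)
sqrt(j(I(-1), 132) + p(42)) = sqrt(212 - 50*42) = sqrt(212 - 2100) = sqrt(-1888) = 4*I*sqrt(118)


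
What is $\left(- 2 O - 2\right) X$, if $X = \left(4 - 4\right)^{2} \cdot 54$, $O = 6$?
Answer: $0$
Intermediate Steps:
$X = 0$ ($X = 0^{2} \cdot 54 = 0 \cdot 54 = 0$)
$\left(- 2 O - 2\right) X = \left(\left(-2\right) 6 - 2\right) 0 = \left(-12 - 2\right) 0 = \left(-14\right) 0 = 0$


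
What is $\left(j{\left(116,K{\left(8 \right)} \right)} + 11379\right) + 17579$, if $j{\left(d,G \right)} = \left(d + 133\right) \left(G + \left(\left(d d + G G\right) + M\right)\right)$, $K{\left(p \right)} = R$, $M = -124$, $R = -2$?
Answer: $3349124$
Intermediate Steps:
$K{\left(p \right)} = -2$
$j{\left(d,G \right)} = \left(133 + d\right) \left(-124 + G + G^{2} + d^{2}\right)$ ($j{\left(d,G \right)} = \left(d + 133\right) \left(G - \left(124 - G G - d d\right)\right) = \left(133 + d\right) \left(G - \left(124 - G^{2} - d^{2}\right)\right) = \left(133 + d\right) \left(G + \left(-124 + G^{2} + d^{2}\right)\right) = \left(133 + d\right) \left(-124 + G + G^{2} + d^{2}\right)$)
$\left(j{\left(116,K{\left(8 \right)} \right)} + 11379\right) + 17579 = \left(\left(-16492 + 116^{3} - 14384 + 133 \left(-2\right) + 133 \left(-2\right)^{2} + 133 \cdot 116^{2} - 232 + 116 \left(-2\right)^{2}\right) + 11379\right) + 17579 = \left(\left(-16492 + 1560896 - 14384 - 266 + 133 \cdot 4 + 133 \cdot 13456 - 232 + 116 \cdot 4\right) + 11379\right) + 17579 = \left(\left(-16492 + 1560896 - 14384 - 266 + 532 + 1789648 - 232 + 464\right) + 11379\right) + 17579 = \left(3320166 + 11379\right) + 17579 = 3331545 + 17579 = 3349124$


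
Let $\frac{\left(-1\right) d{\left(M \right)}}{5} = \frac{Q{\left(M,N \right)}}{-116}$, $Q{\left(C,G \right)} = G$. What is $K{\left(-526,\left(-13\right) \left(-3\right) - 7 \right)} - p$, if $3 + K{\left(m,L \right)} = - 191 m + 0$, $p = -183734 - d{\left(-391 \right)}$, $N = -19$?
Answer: $\frac{32966757}{116} \approx 2.842 \cdot 10^{5}$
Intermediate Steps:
$d{\left(M \right)} = - \frac{95}{116}$ ($d{\left(M \right)} = - 5 \left(- \frac{19}{-116}\right) = - 5 \left(\left(-19\right) \left(- \frac{1}{116}\right)\right) = \left(-5\right) \frac{19}{116} = - \frac{95}{116}$)
$p = - \frac{21313049}{116}$ ($p = -183734 - - \frac{95}{116} = -183734 + \frac{95}{116} = - \frac{21313049}{116} \approx -1.8373 \cdot 10^{5}$)
$K{\left(m,L \right)} = -3 - 191 m$ ($K{\left(m,L \right)} = -3 + \left(- 191 m + 0\right) = -3 - 191 m$)
$K{\left(-526,\left(-13\right) \left(-3\right) - 7 \right)} - p = \left(-3 - -100466\right) - - \frac{21313049}{116} = \left(-3 + 100466\right) + \frac{21313049}{116} = 100463 + \frac{21313049}{116} = \frac{32966757}{116}$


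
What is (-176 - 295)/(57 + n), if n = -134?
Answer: 471/77 ≈ 6.1169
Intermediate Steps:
(-176 - 295)/(57 + n) = (-176 - 295)/(57 - 134) = -471/(-77) = -471*(-1/77) = 471/77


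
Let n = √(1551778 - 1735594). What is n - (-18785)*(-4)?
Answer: -75140 + 6*I*√5106 ≈ -75140.0 + 428.74*I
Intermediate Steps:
n = 6*I*√5106 (n = √(-183816) = 6*I*√5106 ≈ 428.74*I)
n - (-18785)*(-4) = 6*I*√5106 - (-18785)*(-4) = 6*I*√5106 - 1*75140 = 6*I*√5106 - 75140 = -75140 + 6*I*√5106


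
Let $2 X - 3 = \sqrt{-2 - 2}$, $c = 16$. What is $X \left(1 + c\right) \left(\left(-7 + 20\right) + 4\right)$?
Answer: $\frac{867}{2} + 289 i \approx 433.5 + 289.0 i$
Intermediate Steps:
$X = \frac{3}{2} + i$ ($X = \frac{3}{2} + \frac{\sqrt{-2 - 2}}{2} = \frac{3}{2} + \frac{\sqrt{-4}}{2} = \frac{3}{2} + \frac{2 i}{2} = \frac{3}{2} + i \approx 1.5 + 1.0 i$)
$X \left(1 + c\right) \left(\left(-7 + 20\right) + 4\right) = \left(\frac{3}{2} + i\right) \left(1 + 16\right) \left(\left(-7 + 20\right) + 4\right) = \left(\frac{3}{2} + i\right) 17 \left(13 + 4\right) = \left(\frac{51}{2} + 17 i\right) 17 = \frac{867}{2} + 289 i$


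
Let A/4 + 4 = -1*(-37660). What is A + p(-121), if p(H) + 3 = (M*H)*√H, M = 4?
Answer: 150621 - 5324*I ≈ 1.5062e+5 - 5324.0*I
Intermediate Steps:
p(H) = -3 + 4*H^(3/2) (p(H) = -3 + (4*H)*√H = -3 + 4*H^(3/2))
A = 150624 (A = -16 + 4*(-1*(-37660)) = -16 + 4*37660 = -16 + 150640 = 150624)
A + p(-121) = 150624 + (-3 + 4*(-121)^(3/2)) = 150624 + (-3 + 4*(-1331*I)) = 150624 + (-3 - 5324*I) = 150621 - 5324*I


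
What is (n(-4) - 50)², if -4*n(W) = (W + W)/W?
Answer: 10201/4 ≈ 2550.3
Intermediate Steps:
n(W) = -½ (n(W) = -(W + W)/(4*W) = -2*W/(4*W) = -¼*2 = -½)
(n(-4) - 50)² = (-½ - 50)² = (-101/2)² = 10201/4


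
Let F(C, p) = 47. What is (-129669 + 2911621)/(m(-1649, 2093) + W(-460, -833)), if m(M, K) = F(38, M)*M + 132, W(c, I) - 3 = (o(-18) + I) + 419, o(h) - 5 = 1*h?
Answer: -2781952/77795 ≈ -35.760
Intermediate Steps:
o(h) = 5 + h (o(h) = 5 + 1*h = 5 + h)
W(c, I) = 409 + I (W(c, I) = 3 + (((5 - 18) + I) + 419) = 3 + ((-13 + I) + 419) = 3 + (406 + I) = 409 + I)
m(M, K) = 132 + 47*M (m(M, K) = 47*M + 132 = 132 + 47*M)
(-129669 + 2911621)/(m(-1649, 2093) + W(-460, -833)) = (-129669 + 2911621)/((132 + 47*(-1649)) + (409 - 833)) = 2781952/((132 - 77503) - 424) = 2781952/(-77371 - 424) = 2781952/(-77795) = 2781952*(-1/77795) = -2781952/77795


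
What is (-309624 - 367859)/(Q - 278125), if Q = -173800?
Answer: 677483/451925 ≈ 1.4991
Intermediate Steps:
(-309624 - 367859)/(Q - 278125) = (-309624 - 367859)/(-173800 - 278125) = -677483/(-451925) = -677483*(-1/451925) = 677483/451925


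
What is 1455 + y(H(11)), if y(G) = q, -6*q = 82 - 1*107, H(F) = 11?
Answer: 8755/6 ≈ 1459.2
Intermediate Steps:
q = 25/6 (q = -(82 - 1*107)/6 = -(82 - 107)/6 = -⅙*(-25) = 25/6 ≈ 4.1667)
y(G) = 25/6
1455 + y(H(11)) = 1455 + 25/6 = 8755/6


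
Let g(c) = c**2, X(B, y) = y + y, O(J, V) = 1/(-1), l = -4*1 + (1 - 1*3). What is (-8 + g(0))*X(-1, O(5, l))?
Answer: 16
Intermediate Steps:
l = -6 (l = -4 + (1 - 3) = -4 - 2 = -6)
O(J, V) = -1
X(B, y) = 2*y
(-8 + g(0))*X(-1, O(5, l)) = (-8 + 0**2)*(2*(-1)) = (-8 + 0)*(-2) = -8*(-2) = 16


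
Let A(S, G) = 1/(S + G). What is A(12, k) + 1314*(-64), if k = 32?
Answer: -3700223/44 ≈ -84096.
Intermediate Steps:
A(S, G) = 1/(G + S)
A(12, k) + 1314*(-64) = 1/(32 + 12) + 1314*(-64) = 1/44 - 84096 = -3700223/44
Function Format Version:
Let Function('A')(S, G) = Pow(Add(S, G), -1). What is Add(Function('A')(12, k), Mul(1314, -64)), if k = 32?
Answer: Rational(-3700223, 44) ≈ -84096.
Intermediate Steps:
Function('A')(S, G) = Pow(Add(G, S), -1)
Add(Function('A')(12, k), Mul(1314, -64)) = Add(Pow(Add(32, 12), -1), Mul(1314, -64)) = Add(Pow(44, -1), -84096) = Add(Rational(1, 44), -84096) = Rational(-3700223, 44)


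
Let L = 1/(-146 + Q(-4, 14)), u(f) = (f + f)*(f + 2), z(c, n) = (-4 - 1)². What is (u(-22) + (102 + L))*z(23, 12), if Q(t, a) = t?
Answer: 147299/6 ≈ 24550.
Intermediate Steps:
z(c, n) = 25 (z(c, n) = (-5)² = 25)
u(f) = 2*f*(2 + f) (u(f) = (2*f)*(2 + f) = 2*f*(2 + f))
L = -1/150 (L = 1/(-146 - 4) = 1/(-150) = -1/150 ≈ -0.0066667)
(u(-22) + (102 + L))*z(23, 12) = (2*(-22)*(2 - 22) + (102 - 1/150))*25 = (2*(-22)*(-20) + 15299/150)*25 = (880 + 15299/150)*25 = (147299/150)*25 = 147299/6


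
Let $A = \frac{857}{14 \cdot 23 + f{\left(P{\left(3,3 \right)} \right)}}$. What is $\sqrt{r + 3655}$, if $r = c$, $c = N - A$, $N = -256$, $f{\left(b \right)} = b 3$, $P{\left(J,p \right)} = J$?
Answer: $\frac{2 \sqrt{93028543}}{331} \approx 58.279$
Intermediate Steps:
$f{\left(b \right)} = 3 b$
$A = \frac{857}{331}$ ($A = \frac{857}{14 \cdot 23 + 3 \cdot 3} = \frac{857}{322 + 9} = \frac{857}{331} \approx 2.5891$)
$c = - \frac{85593}{331}$ ($c = -256 - \frac{857}{331} = - \frac{85593}{331} \approx -258.59$)
$r = - \frac{85593}{331} \approx -258.59$
$\sqrt{r + 3655} = \sqrt{- \frac{85593}{331} + 3655} = \sqrt{\frac{1124212}{331}} = \frac{2 \sqrt{93028543}}{331}$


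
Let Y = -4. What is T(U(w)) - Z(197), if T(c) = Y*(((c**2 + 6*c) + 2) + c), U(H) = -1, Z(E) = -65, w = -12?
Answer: 81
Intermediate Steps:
T(c) = -8 - 28*c - 4*c**2 (T(c) = -4*(((c**2 + 6*c) + 2) + c) = -4*((2 + c**2 + 6*c) + c) = -4*(2 + c**2 + 7*c) = -8 - 28*c - 4*c**2)
T(U(w)) - Z(197) = (-8 - 28*(-1) - 4*(-1)**2) - 1*(-65) = (-8 + 28 - 4*1) + 65 = (-8 + 28 - 4) + 65 = 16 + 65 = 81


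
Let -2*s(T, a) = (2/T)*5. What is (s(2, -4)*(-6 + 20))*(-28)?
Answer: 980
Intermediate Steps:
s(T, a) = -5/T (s(T, a) = -2/T*5/2 = -5/T)
(s(2, -4)*(-6 + 20))*(-28) = ((-5/2)*(-6 + 20))*(-28) = (-5*1/2*14)*(-28) = -5/2*14*(-28) = -35*(-28) = 980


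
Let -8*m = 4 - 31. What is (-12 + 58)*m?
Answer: 621/4 ≈ 155.25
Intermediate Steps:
m = 27/8 (m = -(4 - 31)/8 = -⅛*(-27) = 27/8 ≈ 3.3750)
(-12 + 58)*m = (-12 + 58)*(27/8) = 46*(27/8) = 621/4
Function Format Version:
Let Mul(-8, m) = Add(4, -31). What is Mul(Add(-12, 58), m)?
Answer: Rational(621, 4) ≈ 155.25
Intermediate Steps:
m = Rational(27, 8) (m = Mul(Rational(-1, 8), Add(4, -31)) = Mul(Rational(-1, 8), -27) = Rational(27, 8) ≈ 3.3750)
Mul(Add(-12, 58), m) = Mul(Add(-12, 58), Rational(27, 8)) = Mul(46, Rational(27, 8)) = Rational(621, 4)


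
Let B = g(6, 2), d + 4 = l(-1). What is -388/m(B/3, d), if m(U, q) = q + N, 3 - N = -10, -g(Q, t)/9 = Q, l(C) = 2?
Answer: -388/11 ≈ -35.273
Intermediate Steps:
d = -2 (d = -4 + 2 = -2)
g(Q, t) = -9*Q
N = 13 (N = 3 - 1*(-10) = 3 + 10 = 13)
B = -54 (B = -9*6 = -54)
m(U, q) = 13 + q (m(U, q) = q + 13 = 13 + q)
-388/m(B/3, d) = -388/(13 - 2) = -388/11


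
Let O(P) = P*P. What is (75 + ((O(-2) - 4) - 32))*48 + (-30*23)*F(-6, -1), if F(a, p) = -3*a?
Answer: -10356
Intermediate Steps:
O(P) = P²
(75 + ((O(-2) - 4) - 32))*48 + (-30*23)*F(-6, -1) = (75 + (((-2)² - 4) - 32))*48 + (-30*23)*(-3*(-6)) = (75 + ((4 - 4) - 32))*48 - 690*18 = (75 + (0 - 32))*48 - 12420 = (75 - 32)*48 - 12420 = 43*48 - 12420 = 2064 - 12420 = -10356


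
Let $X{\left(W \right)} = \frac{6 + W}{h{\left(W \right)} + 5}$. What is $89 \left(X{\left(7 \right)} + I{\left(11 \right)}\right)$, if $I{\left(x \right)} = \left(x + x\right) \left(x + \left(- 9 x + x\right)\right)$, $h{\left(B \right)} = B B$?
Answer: $- \frac{8140207}{54} \approx -1.5074 \cdot 10^{5}$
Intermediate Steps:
$h{\left(B \right)} = B^{2}$
$X{\left(W \right)} = \frac{6 + W}{5 + W^{2}}$ ($X{\left(W \right)} = \frac{6 + W}{W^{2} + 5} = \frac{6 + W}{5 + W^{2}}$)
$I{\left(x \right)} = - 14 x^{2}$ ($I{\left(x \right)} = 2 x \left(x - 8 x\right) = 2 x \left(- 7 x\right) = - 14 x^{2}$)
$89 \left(X{\left(7 \right)} + I{\left(11 \right)}\right) = 89 \left(\frac{6 + 7}{5 + 7^{2}} - 14 \cdot 11^{2}\right) = 89 \left(\frac{1}{5 + 49} \cdot 13 - 1694\right) = 89 \left(\frac{1}{54} \cdot 13 - 1694\right) = 89 \left(\frac{13}{54} - 1694\right) = 89 \left(- \frac{91463}{54}\right) = - \frac{8140207}{54}$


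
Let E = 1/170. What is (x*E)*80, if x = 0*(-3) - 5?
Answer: -40/17 ≈ -2.3529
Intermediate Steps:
E = 1/170 ≈ 0.0058824
x = -5 (x = 0 - 5 = -5)
(x*E)*80 = -5*1/170*80 = -1/34*80 = -40/17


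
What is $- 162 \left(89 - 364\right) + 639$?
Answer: $45189$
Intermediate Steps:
$- 162 \left(89 - 364\right) + 639 = \left(-162\right) \left(-275\right) + 639 = 44550 + 639 = 45189$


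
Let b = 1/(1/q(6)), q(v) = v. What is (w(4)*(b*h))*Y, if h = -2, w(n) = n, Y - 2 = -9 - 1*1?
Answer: 384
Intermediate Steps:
Y = -8 (Y = 2 + (-9 - 1*1) = 2 + (-9 - 1) = 2 - 10 = -8)
b = 6 (b = 1/(1/6) = 6)
(w(4)*(b*h))*Y = (4*(6*(-2)))*(-8) = (4*(-12))*(-8) = -48*(-8) = 384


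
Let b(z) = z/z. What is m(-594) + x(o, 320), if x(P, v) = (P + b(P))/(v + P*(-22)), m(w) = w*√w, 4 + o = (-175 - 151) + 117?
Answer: -106/2503 - 1782*I*√66 ≈ -0.042349 - 14477.0*I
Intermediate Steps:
o = -213 (o = -4 + ((-175 - 151) + 117) = -4 + (-326 + 117) = -4 - 209 = -213)
b(z) = 1
m(w) = w^(3/2)
x(P, v) = (1 + P)/(v - 22*P) (x(P, v) = (P + 1)/(v + P*(-22)) = (1 + P)/(v - 22*P))
m(-594) + x(o, 320) = (-594)^(3/2) + (1 - 213)/(320 - 22*(-213)) = -1782*I*√66 - 212/(320 + 4686) = -1782*I*√66 - 212/5006 = -1782*I*√66 + (1/5006)*(-212) = -1782*I*√66 - 106/2503 = -106/2503 - 1782*I*√66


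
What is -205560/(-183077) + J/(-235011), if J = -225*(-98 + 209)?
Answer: 17627069745/14341702949 ≈ 1.2291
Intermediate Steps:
J = -24975 (J = -225*111 = -24975)
-205560/(-183077) + J/(-235011) = -205560/(-183077) - 24975/(-235011) = -205560*(-1/183077) - 24975*(-1/235011) = 205560/183077 + 8325/78337 = 17627069745/14341702949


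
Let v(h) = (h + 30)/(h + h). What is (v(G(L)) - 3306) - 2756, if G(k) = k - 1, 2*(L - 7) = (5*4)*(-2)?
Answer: -42438/7 ≈ -6062.6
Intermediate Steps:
L = -13 (L = 7 + ((5*4)*(-2))/2 = 7 + (20*(-2))/2 = 7 + (½)*(-40) = 7 - 20 = -13)
G(k) = -1 + k
v(h) = (30 + h)/(2*h) (v(h) = (30 + h)/((2*h)) = (30 + h)*(1/(2*h)) = (30 + h)/(2*h))
(v(G(L)) - 3306) - 2756 = ((30 + (-1 - 13))/(2*(-1 - 13)) - 3306) - 2756 = ((½)*(30 - 14)/(-14) - 3306) - 2756 = ((½)*(-1/14)*16 - 3306) - 2756 = (-4/7 - 3306) - 2756 = -23146/7 - 2756 = -42438/7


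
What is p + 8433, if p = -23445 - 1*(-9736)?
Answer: -5276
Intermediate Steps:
p = -13709 (p = -23445 + 9736 = -13709)
p + 8433 = -13709 + 8433 = -5276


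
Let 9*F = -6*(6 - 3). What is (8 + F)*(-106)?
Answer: -636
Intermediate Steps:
F = -2 (F = (-6*(6 - 3))/9 = (-6*3)/9 = (⅑)*(-18) = -2)
(8 + F)*(-106) = (8 - 2)*(-106) = 6*(-106) = -636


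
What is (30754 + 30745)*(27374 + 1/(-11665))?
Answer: 19637719785791/11665 ≈ 1.6835e+9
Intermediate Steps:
(30754 + 30745)*(27374 + 1/(-11665)) = 61499*(27374 - 1/11665) = 61499*(319317709/11665) = 19637719785791/11665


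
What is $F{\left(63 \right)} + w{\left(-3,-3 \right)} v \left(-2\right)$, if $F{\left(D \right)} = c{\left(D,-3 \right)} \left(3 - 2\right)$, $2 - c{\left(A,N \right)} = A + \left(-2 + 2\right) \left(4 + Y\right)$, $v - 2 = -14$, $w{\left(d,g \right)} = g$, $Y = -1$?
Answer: $-133$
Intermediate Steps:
$v = -12$ ($v = 2 - 14 = -12$)
$c{\left(A,N \right)} = 2 - A$ ($c{\left(A,N \right)} = 2 - \left(A + \left(-2 + 2\right) \left(4 - 1\right)\right) = 2 - \left(A + 0 \cdot 3\right) = 2 - \left(A + 0\right) = 2 - A$)
$F{\left(D \right)} = 2 - D$ ($F{\left(D \right)} = \left(2 - D\right) \left(3 - 2\right) = \left(2 - D\right) 1 = 2 - D$)
$F{\left(63 \right)} + w{\left(-3,-3 \right)} v \left(-2\right) = \left(2 - 63\right) + \left(-3\right) \left(-12\right) \left(-2\right) = \left(2 - 63\right) + 36 \left(-2\right) = -61 - 72 = -133$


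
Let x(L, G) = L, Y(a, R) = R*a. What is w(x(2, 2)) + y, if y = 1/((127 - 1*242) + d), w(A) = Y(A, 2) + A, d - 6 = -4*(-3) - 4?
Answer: 605/101 ≈ 5.9901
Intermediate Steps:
d = 14 (d = 6 + (-4*(-3) - 4) = 6 + (12 - 4) = 6 + 8 = 14)
w(A) = 3*A (w(A) = 2*A + A = 3*A)
y = -1/101 (y = 1/((127 - 1*242) + 14) = 1/((127 - 242) + 14) = 1/(-115 + 14) = 1/(-101) = -1/101 ≈ -0.0099010)
w(x(2, 2)) + y = 3*2 - 1/101 = 6 - 1/101 = 605/101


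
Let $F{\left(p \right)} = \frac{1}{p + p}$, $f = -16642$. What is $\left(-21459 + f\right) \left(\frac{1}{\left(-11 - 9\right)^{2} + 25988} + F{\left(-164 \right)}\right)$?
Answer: $\frac{248228015}{2163816} \approx 114.72$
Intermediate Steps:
$F{\left(p \right)} = \frac{1}{2 p}$
$\left(-21459 + f\right) \left(\frac{1}{\left(-11 - 9\right)^{2} + 25988} + F{\left(-164 \right)}\right) = \left(-21459 - 16642\right) \left(\frac{1}{\left(-11 - 9\right)^{2} + 25988} + \frac{1}{2 \left(-164\right)}\right) = - 38101 \left(\frac{1}{\left(-20\right)^{2} + 25988} + \frac{1}{2} \left(- \frac{1}{164}\right)\right) = - 38101 \left(\frac{1}{400 + 25988} - \frac{1}{328}\right) = - 38101 \left(\frac{1}{26388} - \frac{1}{328}\right) = \left(-38101\right) \left(- \frac{6515}{2163816}\right) = \frac{248228015}{2163816}$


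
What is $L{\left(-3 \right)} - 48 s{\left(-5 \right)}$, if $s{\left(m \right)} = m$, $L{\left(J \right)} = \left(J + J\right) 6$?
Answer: $204$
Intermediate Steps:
$L{\left(J \right)} = 12 J$ ($L{\left(J \right)} = 2 J 6 = 12 J$)
$L{\left(-3 \right)} - 48 s{\left(-5 \right)} = 12 \left(-3\right) - -240 = -36 + 240 = 204$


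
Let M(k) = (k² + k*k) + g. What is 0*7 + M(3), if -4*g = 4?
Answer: 17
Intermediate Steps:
g = -1 (g = -¼*4 = -1)
M(k) = -1 + 2*k² (M(k) = (k² + k*k) - 1 = (k² + k²) - 1 = 2*k² - 1 = -1 + 2*k²)
0*7 + M(3) = 0*7 + (-1 + 2*3²) = 0 + (-1 + 2*9) = 0 + (-1 + 18) = 0 + 17 = 17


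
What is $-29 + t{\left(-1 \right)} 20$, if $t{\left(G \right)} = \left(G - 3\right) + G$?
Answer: $-129$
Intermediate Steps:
$t{\left(G \right)} = -3 + 2 G$ ($t{\left(G \right)} = \left(-3 + G\right) + G = -3 + 2 G$)
$-29 + t{\left(-1 \right)} 20 = -29 + \left(-3 + 2 \left(-1\right)\right) 20 = -29 + \left(-3 - 2\right) 20 = -29 - 100 = -129$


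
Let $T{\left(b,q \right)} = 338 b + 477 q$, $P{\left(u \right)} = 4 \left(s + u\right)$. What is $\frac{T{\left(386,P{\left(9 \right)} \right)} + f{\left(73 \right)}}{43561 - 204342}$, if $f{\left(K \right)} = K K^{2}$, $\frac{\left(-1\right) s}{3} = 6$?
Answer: $- \frac{502313}{160781} \approx -3.1242$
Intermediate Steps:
$s = -18$ ($s = \left(-3\right) 6 = -18$)
$P{\left(u \right)} = -72 + 4 u$ ($P{\left(u \right)} = 4 \left(-18 + u\right) = -72 + 4 u$)
$f{\left(K \right)} = K^{3}$
$\frac{T{\left(386,P{\left(9 \right)} \right)} + f{\left(73 \right)}}{43561 - 204342} = \frac{\left(338 \cdot 386 + 477 \left(-72 + 4 \cdot 9\right)\right) + 73^{3}}{43561 - 204342} = \frac{\left(130468 + 477 \left(-72 + 36\right)\right) + 389017}{-160781} = \left(\left(130468 + 477 \left(-36\right)\right) + 389017\right) \left(- \frac{1}{160781}\right) = \left(\left(130468 - 17172\right) + 389017\right) \left(- \frac{1}{160781}\right) = \left(113296 + 389017\right) \left(- \frac{1}{160781}\right) = 502313 \left(- \frac{1}{160781}\right) = - \frac{502313}{160781}$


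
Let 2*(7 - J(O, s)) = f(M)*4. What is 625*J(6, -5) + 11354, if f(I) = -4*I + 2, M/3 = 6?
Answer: 103229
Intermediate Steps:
M = 18 (M = 3*6 = 18)
f(I) = 2 - 4*I
J(O, s) = 147 (J(O, s) = 7 - (2 - 4*18)*4/2 = 7 - (2 - 72)*4/2 = 7 - (-35)*4 = 7 - ½*(-280) = 7 + 140 = 147)
625*J(6, -5) + 11354 = 625*147 + 11354 = 91875 + 11354 = 103229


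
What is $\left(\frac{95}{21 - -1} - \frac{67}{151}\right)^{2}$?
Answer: $\frac{165662641}{11035684} \approx 15.012$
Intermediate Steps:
$\left(\frac{95}{21 - -1} - \frac{67}{151}\right)^{2} = \left(\frac{95}{21 + 1} - \frac{67}{151}\right)^{2} = \left(\frac{95}{22} - \frac{67}{151}\right)^{2} = \left(\frac{12871}{3322}\right)^{2} = \frac{165662641}{11035684}$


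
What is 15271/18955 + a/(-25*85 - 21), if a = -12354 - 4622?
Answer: 177275823/20338715 ≈ 8.7162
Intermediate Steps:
a = -16976
15271/18955 + a/(-25*85 - 21) = 15271/18955 - 16976/(-25*85 - 21) = 15271*(1/18955) - 16976/(-2125 - 21) = 15271/18955 - 16976/(-2146) = 15271/18955 - 16976*(-1/2146) = 15271/18955 + 8488/1073 = 177275823/20338715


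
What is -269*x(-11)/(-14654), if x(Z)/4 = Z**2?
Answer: 65098/7327 ≈ 8.8847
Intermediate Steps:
x(Z) = 4*Z**2
-269*x(-11)/(-14654) = -1076*(-11)**2/(-14654) = -1076*121*(-1/14654) = -269*484*(-1/14654) = -130196*(-1/14654) = 65098/7327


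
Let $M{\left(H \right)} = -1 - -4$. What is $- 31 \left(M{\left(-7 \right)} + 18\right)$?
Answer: $-651$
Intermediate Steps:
$M{\left(H \right)} = 3$ ($M{\left(H \right)} = -1 + 4 = 3$)
$- 31 \left(M{\left(-7 \right)} + 18\right) = - 31 \left(3 + 18\right) = \left(-31\right) 21 = -651$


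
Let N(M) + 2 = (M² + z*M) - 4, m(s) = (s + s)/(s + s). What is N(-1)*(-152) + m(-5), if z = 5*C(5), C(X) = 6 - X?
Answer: 1521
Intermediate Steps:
m(s) = 1 (m(s) = (2*s)/((2*s)) = (2*s)*(1/(2*s)) = 1)
z = 5 (z = 5*(6 - 1*5) = 5*(6 - 5) = 5*1 = 5)
N(M) = -6 + M² + 5*M (N(M) = -2 + ((M² + 5*M) - 4) = -2 + (-4 + M² + 5*M) = -6 + M² + 5*M)
N(-1)*(-152) + m(-5) = (-6 + (-1)² + 5*(-1))*(-152) + 1 = (-6 + 1 - 5)*(-152) + 1 = -10*(-152) + 1 = 1520 + 1 = 1521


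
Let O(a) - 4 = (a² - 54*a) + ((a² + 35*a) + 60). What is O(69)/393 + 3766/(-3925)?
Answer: 30999337/1542525 ≈ 20.096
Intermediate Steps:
O(a) = 64 - 19*a + 2*a² (O(a) = 4 + ((a² - 54*a) + ((a² + 35*a) + 60)) = 4 + ((a² - 54*a) + (60 + a² + 35*a)) = 4 + (60 - 19*a + 2*a²) = 64 - 19*a + 2*a²)
O(69)/393 + 3766/(-3925) = (64 - 19*69 + 2*69²)/393 + 3766/(-3925) = (64 - 1311 + 2*4761)*(1/393) + 3766*(-1/3925) = (64 - 1311 + 9522)*(1/393) - 3766/3925 = 8275*(1/393) - 3766/3925 = 8275/393 - 3766/3925 = 30999337/1542525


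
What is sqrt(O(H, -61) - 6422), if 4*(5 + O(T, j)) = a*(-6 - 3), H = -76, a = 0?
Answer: I*sqrt(6427) ≈ 80.169*I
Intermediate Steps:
O(T, j) = -5 (O(T, j) = -5 + (0*(-6 - 3))/4 = -5 + (0*(-9))/4 = -5 + (1/4)*0 = -5 + 0 = -5)
sqrt(O(H, -61) - 6422) = sqrt(-5 - 6422) = sqrt(-6427) = I*sqrt(6427)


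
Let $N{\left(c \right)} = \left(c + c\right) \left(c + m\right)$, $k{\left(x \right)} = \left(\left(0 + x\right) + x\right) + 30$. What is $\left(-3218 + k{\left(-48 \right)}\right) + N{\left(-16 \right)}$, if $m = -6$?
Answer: $-2580$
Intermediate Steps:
$k{\left(x \right)} = 30 + 2 x$ ($k{\left(x \right)} = \left(x + x\right) + 30 = 2 x + 30 = 30 + 2 x$)
$N{\left(c \right)} = 2 c \left(-6 + c\right)$ ($N{\left(c \right)} = \left(c + c\right) \left(c - 6\right) = 2 c \left(-6 + c\right)$)
$\left(-3218 + k{\left(-48 \right)}\right) + N{\left(-16 \right)} = \left(-3218 + \left(30 + 2 \left(-48\right)\right)\right) + 2 \left(-16\right) \left(-6 - 16\right) = \left(-3218 + \left(30 - 96\right)\right) + 2 \left(-16\right) \left(-22\right) = \left(-3218 - 66\right) + 704 = -3284 + 704 = -2580$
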